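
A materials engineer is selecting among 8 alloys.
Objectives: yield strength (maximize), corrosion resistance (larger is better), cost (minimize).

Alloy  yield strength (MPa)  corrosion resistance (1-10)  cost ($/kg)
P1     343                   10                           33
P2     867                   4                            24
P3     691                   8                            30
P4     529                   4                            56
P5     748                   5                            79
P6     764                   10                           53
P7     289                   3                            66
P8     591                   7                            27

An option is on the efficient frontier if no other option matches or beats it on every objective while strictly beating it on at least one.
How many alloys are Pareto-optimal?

P1: not dominated.
P2: not dominated (best yield strength).
P3: not dominated.
P4: dominated by P2 (yield strength 867≥529, corrosion resistance 4≥4, cost 24≤56).
P5: dominated by P6 (yield strength 764≥748, corrosion resistance 10≥5, cost 53≤79).
P6: not dominated.
P7: dominated by P1 (yield strength 343≥289, corrosion resistance 10≥3, cost 33≤66).
P8: not dominated.
Pareto-optimal: P1, P2, P3, P6, P8 → 5.

5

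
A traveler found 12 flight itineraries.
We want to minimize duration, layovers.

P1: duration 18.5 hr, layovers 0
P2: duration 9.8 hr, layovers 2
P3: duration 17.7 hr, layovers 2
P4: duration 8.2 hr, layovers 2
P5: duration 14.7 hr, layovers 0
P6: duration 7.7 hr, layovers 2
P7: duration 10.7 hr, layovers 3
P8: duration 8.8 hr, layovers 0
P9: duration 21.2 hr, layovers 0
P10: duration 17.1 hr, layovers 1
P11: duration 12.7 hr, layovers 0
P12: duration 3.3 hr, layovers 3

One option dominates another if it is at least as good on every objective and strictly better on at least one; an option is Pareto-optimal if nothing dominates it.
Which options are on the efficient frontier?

P6, P8, P12

P1: dominated by P5 (duration 14.7≤18.5, layovers 0≤0).
P2: dominated by P4 (duration 8.2≤9.8, layovers 2≤2).
P3: dominated by P2 (duration 9.8≤17.7, layovers 2≤2).
P4: dominated by P6 (duration 7.7≤8.2, layovers 2≤2).
P5: dominated by P8 (duration 8.8≤14.7, layovers 0≤0).
P6: not dominated.
P7: dominated by P2 (duration 9.8≤10.7, layovers 2≤3).
P8: not dominated.
P9: dominated by P1 (duration 18.5≤21.2, layovers 0≤0).
P10: dominated by P5 (duration 14.7≤17.1, layovers 0≤1).
P11: dominated by P8 (duration 8.8≤12.7, layovers 0≤0).
P12: not dominated (best duration).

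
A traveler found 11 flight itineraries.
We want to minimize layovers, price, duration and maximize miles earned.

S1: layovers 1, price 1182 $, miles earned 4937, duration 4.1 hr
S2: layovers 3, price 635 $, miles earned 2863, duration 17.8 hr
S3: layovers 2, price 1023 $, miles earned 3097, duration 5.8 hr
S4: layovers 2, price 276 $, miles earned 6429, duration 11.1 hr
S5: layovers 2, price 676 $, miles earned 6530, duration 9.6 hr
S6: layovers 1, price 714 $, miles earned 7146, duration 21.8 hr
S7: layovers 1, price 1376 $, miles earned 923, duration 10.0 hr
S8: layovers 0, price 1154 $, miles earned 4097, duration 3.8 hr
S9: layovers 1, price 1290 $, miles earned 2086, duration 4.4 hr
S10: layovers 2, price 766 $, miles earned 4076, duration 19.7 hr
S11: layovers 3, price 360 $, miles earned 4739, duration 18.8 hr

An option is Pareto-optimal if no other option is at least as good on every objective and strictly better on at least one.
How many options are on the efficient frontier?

S1: not dominated.
S2: dominated by S4 (layovers 2≤3, price 276≤635, miles earned 6429≥2863, duration 11.1≤17.8).
S3: not dominated.
S4: not dominated (best price).
S5: not dominated.
S6: not dominated (best miles earned).
S7: dominated by S1 (layovers 1≤1, price 1182≤1376, miles earned 4937≥923, duration 4.1≤10.0).
S8: not dominated (best layovers).
S9: dominated by S1 (layovers 1≤1, price 1182≤1290, miles earned 4937≥2086, duration 4.1≤4.4).
S10: dominated by S4 (layovers 2≤2, price 276≤766, miles earned 6429≥4076, duration 11.1≤19.7).
S11: dominated by S4 (layovers 2≤3, price 276≤360, miles earned 6429≥4739, duration 11.1≤18.8).
Pareto-optimal: S1, S3, S4, S5, S6, S8 → 6.

6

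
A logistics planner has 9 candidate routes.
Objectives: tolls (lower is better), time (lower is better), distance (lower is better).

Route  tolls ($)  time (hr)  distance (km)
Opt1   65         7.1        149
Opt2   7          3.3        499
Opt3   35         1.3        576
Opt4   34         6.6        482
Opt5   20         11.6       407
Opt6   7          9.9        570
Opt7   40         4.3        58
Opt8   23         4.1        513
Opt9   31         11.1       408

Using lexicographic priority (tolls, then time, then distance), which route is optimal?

Opt2

First minimize tolls: best is 7, kept {Opt2, Opt6}.
Then minimize time: best is 3.3, kept {Opt2}.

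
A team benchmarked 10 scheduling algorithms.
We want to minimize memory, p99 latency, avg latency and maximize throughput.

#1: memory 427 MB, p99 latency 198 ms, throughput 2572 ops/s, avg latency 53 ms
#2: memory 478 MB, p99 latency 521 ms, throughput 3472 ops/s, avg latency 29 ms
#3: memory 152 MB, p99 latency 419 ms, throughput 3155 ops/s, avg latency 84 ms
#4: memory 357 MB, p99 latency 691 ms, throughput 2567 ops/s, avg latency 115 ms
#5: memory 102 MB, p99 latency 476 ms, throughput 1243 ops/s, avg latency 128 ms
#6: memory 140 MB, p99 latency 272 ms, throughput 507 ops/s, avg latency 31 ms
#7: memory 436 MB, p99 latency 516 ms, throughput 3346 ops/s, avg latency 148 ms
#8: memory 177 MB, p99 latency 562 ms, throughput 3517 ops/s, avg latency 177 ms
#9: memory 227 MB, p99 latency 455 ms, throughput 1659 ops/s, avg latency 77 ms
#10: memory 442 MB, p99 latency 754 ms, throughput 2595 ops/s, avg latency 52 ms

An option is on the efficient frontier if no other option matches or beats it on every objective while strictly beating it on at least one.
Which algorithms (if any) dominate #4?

#3: memory 152≤357, p99 latency 419≤691, throughput 3155≥2567, avg latency 84≤115 — dominates #4.
Others (#1, #2, #5, #6, #7, #8, #9, #10) are each worse than #4 on at least one objective.

#3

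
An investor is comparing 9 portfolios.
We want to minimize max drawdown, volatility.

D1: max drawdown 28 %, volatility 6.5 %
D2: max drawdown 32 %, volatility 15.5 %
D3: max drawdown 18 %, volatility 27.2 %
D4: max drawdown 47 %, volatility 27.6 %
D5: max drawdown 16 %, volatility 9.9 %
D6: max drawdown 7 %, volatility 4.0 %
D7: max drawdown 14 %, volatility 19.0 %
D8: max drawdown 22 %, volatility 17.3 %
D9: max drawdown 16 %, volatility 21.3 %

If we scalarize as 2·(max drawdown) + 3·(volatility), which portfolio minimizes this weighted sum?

D1: 2·28 + 3·6.5 = 75.5
D2: 2·32 + 3·15.5 = 110.5
D3: 2·18 + 3·27.2 = 117.6
D4: 2·47 + 3·27.6 = 176.8
D5: 2·16 + 3·9.9 = 61.7
D6: 2·7 + 3·4.0 = 26.0
D7: 2·14 + 3·19.0 = 85.0
D8: 2·22 + 3·17.3 = 95.9
D9: 2·16 + 3·21.3 = 95.9
Lowest: D6 at 26.0.

D6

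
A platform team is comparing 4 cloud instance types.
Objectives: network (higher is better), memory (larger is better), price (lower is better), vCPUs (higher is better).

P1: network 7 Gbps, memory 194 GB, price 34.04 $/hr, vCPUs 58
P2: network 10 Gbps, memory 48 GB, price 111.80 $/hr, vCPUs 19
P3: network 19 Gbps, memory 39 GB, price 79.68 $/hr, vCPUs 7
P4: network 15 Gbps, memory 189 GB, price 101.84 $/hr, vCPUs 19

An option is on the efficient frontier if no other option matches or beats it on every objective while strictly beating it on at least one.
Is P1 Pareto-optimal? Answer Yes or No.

P2: worse on memory (48 vs 194).
P3: worse on memory (39 vs 194).
P4: worse on memory (189 vs 194).
No option is at least as good as P1 on every objective and strictly better on one.

Yes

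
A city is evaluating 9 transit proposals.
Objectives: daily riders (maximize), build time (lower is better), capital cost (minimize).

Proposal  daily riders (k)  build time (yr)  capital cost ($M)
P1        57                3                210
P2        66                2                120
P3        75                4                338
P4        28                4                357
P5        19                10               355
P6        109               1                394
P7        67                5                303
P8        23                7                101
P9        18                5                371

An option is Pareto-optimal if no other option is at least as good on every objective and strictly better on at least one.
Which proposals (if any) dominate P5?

P1: daily riders 57≥19, build time 3≤10, capital cost 210≤355 — dominates P5.
P2: daily riders 66≥19, build time 2≤10, capital cost 120≤355 — dominates P5.
P3: daily riders 75≥19, build time 4≤10, capital cost 338≤355 — dominates P5.
P7: daily riders 67≥19, build time 5≤10, capital cost 303≤355 — dominates P5.
P8: daily riders 23≥19, build time 7≤10, capital cost 101≤355 — dominates P5.
Others (P4, P6, P9) are each worse than P5 on at least one objective.

P1, P2, P3, P7, P8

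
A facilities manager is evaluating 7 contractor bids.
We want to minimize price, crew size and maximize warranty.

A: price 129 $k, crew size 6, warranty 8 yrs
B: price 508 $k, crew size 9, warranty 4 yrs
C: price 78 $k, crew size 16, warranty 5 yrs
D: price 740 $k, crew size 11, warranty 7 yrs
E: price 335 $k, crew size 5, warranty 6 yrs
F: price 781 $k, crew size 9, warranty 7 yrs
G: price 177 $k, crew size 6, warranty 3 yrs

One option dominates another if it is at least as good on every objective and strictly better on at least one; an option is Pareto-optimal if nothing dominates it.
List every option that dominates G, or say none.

A: price 129≤177, crew size 6≤6, warranty 8≥3 — dominates G.
Others (B, C, D, E, F) are each worse than G on at least one objective.

A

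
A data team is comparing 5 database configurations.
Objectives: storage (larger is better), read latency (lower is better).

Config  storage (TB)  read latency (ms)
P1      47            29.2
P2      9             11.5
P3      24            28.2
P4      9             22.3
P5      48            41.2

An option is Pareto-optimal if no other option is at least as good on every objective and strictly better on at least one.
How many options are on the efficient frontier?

4

P1: not dominated.
P2: not dominated (best read latency).
P3: not dominated.
P4: dominated by P2 (storage 9≥9, read latency 11.5≤22.3).
P5: not dominated (best storage).
Pareto-optimal: P1, P2, P3, P5 → 4.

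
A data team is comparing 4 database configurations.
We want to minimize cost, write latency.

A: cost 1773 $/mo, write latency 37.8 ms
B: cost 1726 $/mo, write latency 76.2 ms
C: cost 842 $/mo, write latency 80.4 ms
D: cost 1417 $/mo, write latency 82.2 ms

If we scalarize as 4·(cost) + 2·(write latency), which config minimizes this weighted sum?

C

A: 4·1773 + 2·37.8 = 7167.6
B: 4·1726 + 2·76.2 = 7056.4
C: 4·842 + 2·80.4 = 3528.8
D: 4·1417 + 2·82.2 = 5832.4
Lowest: C at 3528.8.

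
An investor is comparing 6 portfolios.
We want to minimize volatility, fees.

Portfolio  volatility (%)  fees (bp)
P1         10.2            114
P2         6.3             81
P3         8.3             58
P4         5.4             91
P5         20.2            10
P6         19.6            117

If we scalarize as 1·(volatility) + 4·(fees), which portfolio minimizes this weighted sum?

P1: 1·10.2 + 4·114 = 466.2
P2: 1·6.3 + 4·81 = 330.3
P3: 1·8.3 + 4·58 = 240.3
P4: 1·5.4 + 4·91 = 369.4
P5: 1·20.2 + 4·10 = 60.2
P6: 1·19.6 + 4·117 = 487.6
Lowest: P5 at 60.2.

P5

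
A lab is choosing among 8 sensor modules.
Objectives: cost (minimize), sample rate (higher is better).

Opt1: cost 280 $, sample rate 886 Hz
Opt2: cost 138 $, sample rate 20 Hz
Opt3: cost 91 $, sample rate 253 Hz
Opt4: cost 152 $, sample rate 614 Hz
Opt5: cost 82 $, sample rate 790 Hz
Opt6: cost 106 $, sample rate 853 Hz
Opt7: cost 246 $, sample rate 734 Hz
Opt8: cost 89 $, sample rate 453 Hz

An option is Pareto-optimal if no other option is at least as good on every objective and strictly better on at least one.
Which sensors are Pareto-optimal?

Opt1, Opt5, Opt6

Opt1: not dominated (best sample rate).
Opt2: dominated by Opt3 (cost 91≤138, sample rate 253≥20).
Opt3: dominated by Opt5 (cost 82≤91, sample rate 790≥253).
Opt4: dominated by Opt5 (cost 82≤152, sample rate 790≥614).
Opt5: not dominated (best cost).
Opt6: not dominated.
Opt7: dominated by Opt5 (cost 82≤246, sample rate 790≥734).
Opt8: dominated by Opt5 (cost 82≤89, sample rate 790≥453).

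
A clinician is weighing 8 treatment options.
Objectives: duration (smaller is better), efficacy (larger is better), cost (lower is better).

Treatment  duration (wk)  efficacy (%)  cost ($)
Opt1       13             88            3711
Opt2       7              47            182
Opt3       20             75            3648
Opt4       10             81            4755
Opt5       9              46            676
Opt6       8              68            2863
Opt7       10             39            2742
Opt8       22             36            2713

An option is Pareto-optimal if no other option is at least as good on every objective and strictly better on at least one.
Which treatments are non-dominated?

Opt1, Opt2, Opt3, Opt4, Opt6

Opt1: not dominated (best efficacy).
Opt2: not dominated (best duration).
Opt3: not dominated.
Opt4: not dominated.
Opt5: dominated by Opt2 (duration 7≤9, efficacy 47≥46, cost 182≤676).
Opt6: not dominated.
Opt7: dominated by Opt2 (duration 7≤10, efficacy 47≥39, cost 182≤2742).
Opt8: dominated by Opt2 (duration 7≤22, efficacy 47≥36, cost 182≤2713).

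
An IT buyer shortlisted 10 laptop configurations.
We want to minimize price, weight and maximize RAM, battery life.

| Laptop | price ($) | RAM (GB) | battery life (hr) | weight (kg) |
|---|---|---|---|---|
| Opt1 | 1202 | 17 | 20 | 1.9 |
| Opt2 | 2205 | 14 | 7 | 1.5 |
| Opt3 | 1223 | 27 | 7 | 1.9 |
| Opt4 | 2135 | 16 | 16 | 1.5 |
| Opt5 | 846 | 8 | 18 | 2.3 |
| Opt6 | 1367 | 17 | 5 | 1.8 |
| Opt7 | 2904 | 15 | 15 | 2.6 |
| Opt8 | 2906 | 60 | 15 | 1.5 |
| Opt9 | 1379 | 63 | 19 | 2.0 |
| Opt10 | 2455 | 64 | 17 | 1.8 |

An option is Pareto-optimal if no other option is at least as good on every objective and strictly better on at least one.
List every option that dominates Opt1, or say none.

none

Opt2: worse on price (2205 vs 1202).
Opt3: worse on price (1223 vs 1202).
Opt4: worse on price (2135 vs 1202).
Opt5: worse on RAM (8 vs 17).
Opt6: worse on price (1367 vs 1202).
Opt7: worse on price (2904 vs 1202).
Opt8: worse on price (2906 vs 1202).
Opt9: worse on price (1379 vs 1202).
Opt10: worse on price (2455 vs 1202).
No option dominates Opt1.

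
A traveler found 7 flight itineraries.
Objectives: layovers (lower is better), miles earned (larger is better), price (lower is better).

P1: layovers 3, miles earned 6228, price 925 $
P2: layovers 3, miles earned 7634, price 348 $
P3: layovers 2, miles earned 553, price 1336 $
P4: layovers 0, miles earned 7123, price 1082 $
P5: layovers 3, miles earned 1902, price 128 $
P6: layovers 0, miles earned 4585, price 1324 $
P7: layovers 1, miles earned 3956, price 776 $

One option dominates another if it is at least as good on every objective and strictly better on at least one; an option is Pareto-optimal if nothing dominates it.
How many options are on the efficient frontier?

4

P1: dominated by P2 (layovers 3≤3, miles earned 7634≥6228, price 348≤925).
P2: not dominated (best miles earned).
P3: dominated by P4 (layovers 0≤2, miles earned 7123≥553, price 1082≤1336).
P4: not dominated.
P5: not dominated (best price).
P6: dominated by P4 (layovers 0≤0, miles earned 7123≥4585, price 1082≤1324).
P7: not dominated.
Pareto-optimal: P2, P4, P5, P7 → 4.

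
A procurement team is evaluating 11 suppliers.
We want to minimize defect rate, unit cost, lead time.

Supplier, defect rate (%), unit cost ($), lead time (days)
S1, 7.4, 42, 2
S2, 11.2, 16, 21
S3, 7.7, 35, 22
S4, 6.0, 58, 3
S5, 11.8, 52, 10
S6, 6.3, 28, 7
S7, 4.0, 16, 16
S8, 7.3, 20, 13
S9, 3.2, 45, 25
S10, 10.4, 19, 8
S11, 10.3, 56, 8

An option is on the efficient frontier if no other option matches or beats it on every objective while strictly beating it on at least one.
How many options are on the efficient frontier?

S1: not dominated (best lead time).
S2: dominated by S7 (defect rate 4.0≤11.2, unit cost 16≤16, lead time 16≤21).
S3: dominated by S6 (defect rate 6.3≤7.7, unit cost 28≤35, lead time 7≤22).
S4: not dominated.
S5: dominated by S1 (defect rate 7.4≤11.8, unit cost 42≤52, lead time 2≤10).
S6: not dominated.
S7: not dominated.
S8: not dominated.
S9: not dominated (best defect rate).
S10: not dominated.
S11: dominated by S1 (defect rate 7.4≤10.3, unit cost 42≤56, lead time 2≤8).
Pareto-optimal: S1, S4, S6, S7, S8, S9, S10 → 7.

7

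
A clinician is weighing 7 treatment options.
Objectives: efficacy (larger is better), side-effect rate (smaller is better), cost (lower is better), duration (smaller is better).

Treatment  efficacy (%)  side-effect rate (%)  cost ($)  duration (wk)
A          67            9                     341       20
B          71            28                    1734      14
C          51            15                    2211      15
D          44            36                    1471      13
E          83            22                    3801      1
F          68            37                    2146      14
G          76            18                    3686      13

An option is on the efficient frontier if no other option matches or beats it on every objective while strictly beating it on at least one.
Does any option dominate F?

Yes

B vs F: efficacy 71≥68, side-effect rate 28≤37, cost 1734≤2146, duration 14≤14 — B is at least as good on every objective and strictly better on at least one, so B dominates F.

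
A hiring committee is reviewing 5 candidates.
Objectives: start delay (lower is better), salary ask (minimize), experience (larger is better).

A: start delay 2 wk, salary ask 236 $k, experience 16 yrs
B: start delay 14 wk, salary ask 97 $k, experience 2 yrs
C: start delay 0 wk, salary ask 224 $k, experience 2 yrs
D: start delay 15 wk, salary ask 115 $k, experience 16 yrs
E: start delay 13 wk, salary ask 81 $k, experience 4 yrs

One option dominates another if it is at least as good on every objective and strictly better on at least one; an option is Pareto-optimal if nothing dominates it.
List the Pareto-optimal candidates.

A: not dominated.
B: dominated by E (start delay 13≤14, salary ask 81≤97, experience 4≥2).
C: not dominated (best start delay).
D: not dominated.
E: not dominated (best salary ask).

A, C, D, E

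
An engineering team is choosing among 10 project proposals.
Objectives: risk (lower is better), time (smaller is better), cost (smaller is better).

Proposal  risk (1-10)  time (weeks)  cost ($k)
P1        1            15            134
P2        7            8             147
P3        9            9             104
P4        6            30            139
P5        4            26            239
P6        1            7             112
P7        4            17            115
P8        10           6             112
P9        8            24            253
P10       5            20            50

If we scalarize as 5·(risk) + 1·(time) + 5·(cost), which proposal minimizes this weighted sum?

P10

P1: 5·1 + 1·15 + 5·134 = 690
P2: 5·7 + 1·8 + 5·147 = 778
P3: 5·9 + 1·9 + 5·104 = 574
P4: 5·6 + 1·30 + 5·139 = 755
P5: 5·4 + 1·26 + 5·239 = 1241
P6: 5·1 + 1·7 + 5·112 = 572
P7: 5·4 + 1·17 + 5·115 = 612
P8: 5·10 + 1·6 + 5·112 = 616
P9: 5·8 + 1·24 + 5·253 = 1329
P10: 5·5 + 1·20 + 5·50 = 295
Lowest: P10 at 295.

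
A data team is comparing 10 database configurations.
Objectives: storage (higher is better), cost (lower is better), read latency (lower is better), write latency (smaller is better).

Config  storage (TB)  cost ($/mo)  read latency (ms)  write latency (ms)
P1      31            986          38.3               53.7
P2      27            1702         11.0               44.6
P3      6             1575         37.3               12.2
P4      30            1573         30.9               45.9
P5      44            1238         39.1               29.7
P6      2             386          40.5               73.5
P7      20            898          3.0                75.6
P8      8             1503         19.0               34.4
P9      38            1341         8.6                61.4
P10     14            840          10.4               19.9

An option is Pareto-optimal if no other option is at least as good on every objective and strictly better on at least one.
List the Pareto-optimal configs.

P1, P2, P3, P4, P5, P6, P7, P9, P10

P1: not dominated.
P2: not dominated.
P3: not dominated (best write latency).
P4: not dominated.
P5: not dominated (best storage).
P6: not dominated (best cost).
P7: not dominated (best read latency).
P8: dominated by P10 (storage 14≥8, cost 840≤1503, read latency 10.4≤19.0, write latency 19.9≤34.4).
P9: not dominated.
P10: not dominated.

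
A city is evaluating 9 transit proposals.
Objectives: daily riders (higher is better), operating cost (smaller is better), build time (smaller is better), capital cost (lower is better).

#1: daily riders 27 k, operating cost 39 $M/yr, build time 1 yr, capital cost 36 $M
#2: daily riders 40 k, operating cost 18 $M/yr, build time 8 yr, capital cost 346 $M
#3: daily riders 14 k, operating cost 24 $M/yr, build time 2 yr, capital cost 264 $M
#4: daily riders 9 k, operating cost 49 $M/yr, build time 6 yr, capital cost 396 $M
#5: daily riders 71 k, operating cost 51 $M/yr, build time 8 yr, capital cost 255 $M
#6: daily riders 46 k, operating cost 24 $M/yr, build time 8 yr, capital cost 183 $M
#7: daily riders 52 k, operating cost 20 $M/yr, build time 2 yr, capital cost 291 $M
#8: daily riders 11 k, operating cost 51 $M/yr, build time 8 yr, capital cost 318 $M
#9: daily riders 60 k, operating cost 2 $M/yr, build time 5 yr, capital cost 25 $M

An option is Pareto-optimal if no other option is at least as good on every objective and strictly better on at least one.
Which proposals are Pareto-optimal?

#1: not dominated (best build time).
#2: dominated by #9 (daily riders 60≥40, operating cost 2≤18, build time 5≤8, capital cost 25≤346).
#3: not dominated.
#4: dominated by #1 (daily riders 27≥9, operating cost 39≤49, build time 1≤6, capital cost 36≤396).
#5: not dominated (best daily riders).
#6: dominated by #9 (daily riders 60≥46, operating cost 2≤24, build time 5≤8, capital cost 25≤183).
#7: not dominated.
#8: dominated by #1 (daily riders 27≥11, operating cost 39≤51, build time 1≤8, capital cost 36≤318).
#9: not dominated (best operating cost).

#1, #3, #5, #7, #9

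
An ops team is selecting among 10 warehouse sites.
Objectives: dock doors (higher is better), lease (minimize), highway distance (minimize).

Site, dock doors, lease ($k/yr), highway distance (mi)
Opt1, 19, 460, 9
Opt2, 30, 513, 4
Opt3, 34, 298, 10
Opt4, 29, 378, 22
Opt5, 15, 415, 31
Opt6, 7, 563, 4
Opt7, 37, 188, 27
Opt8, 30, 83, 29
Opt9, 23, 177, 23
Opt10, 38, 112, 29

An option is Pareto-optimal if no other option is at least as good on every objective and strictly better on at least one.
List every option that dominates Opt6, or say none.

Opt2

Opt2: dock doors 30≥7, lease 513≤563, highway distance 4≤4 — dominates Opt6.
Others (Opt1, Opt3, Opt4, Opt5, Opt7, Opt8, Opt9, Opt10) are each worse than Opt6 on at least one objective.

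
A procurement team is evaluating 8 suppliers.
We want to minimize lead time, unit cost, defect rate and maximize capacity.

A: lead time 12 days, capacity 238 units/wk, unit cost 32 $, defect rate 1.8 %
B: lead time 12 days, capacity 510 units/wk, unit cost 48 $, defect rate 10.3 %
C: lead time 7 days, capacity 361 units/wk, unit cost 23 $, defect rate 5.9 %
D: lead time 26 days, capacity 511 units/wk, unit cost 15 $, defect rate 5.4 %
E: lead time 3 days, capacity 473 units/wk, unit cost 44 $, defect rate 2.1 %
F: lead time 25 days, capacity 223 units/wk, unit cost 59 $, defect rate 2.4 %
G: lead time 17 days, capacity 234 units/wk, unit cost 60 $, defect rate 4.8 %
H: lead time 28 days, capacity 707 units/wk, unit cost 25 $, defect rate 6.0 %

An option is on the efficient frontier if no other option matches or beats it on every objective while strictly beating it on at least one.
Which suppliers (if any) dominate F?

A: lead time 12≤25, capacity 238≥223, unit cost 32≤59, defect rate 1.8≤2.4 — dominates F.
E: lead time 3≤25, capacity 473≥223, unit cost 44≤59, defect rate 2.1≤2.4 — dominates F.
Others (B, C, D, G, H) are each worse than F on at least one objective.

A, E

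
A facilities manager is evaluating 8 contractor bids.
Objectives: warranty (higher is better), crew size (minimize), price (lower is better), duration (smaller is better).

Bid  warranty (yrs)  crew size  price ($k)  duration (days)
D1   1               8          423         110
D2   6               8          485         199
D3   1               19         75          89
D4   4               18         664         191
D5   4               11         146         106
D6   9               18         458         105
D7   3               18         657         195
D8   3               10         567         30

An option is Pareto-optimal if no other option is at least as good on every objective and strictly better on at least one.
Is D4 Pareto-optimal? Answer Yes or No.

D5 vs D4: warranty 4≥4, crew size 11≤18, price 146≤664, duration 106≤191 — D5 is at least as good on every objective and strictly better on at least one, so D5 dominates D4.

No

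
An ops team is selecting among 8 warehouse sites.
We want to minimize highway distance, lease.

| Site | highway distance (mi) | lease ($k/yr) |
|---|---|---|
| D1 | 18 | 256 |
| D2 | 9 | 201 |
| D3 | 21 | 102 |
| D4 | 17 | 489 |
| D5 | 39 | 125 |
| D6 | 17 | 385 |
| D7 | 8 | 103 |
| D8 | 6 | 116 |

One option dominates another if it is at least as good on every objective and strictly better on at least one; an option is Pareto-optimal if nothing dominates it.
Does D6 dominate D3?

D6 vs D3: D6 is worse on lease (385 vs 102), so it does not dominate D3.

No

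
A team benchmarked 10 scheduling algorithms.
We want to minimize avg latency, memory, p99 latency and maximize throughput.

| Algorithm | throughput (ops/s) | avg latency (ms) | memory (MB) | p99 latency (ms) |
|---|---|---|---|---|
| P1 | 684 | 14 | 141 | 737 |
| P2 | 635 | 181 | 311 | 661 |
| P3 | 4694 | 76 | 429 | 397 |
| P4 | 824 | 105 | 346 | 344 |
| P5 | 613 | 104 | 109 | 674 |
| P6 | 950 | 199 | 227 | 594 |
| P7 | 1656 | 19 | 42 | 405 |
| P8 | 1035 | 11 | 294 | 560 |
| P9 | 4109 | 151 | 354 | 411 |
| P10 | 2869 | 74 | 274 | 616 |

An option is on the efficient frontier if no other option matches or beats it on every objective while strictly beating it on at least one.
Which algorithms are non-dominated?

P1: not dominated.
P2: dominated by P7 (throughput 1656≥635, avg latency 19≤181, memory 42≤311, p99 latency 405≤661).
P3: not dominated (best throughput).
P4: not dominated (best p99 latency).
P5: dominated by P7 (throughput 1656≥613, avg latency 19≤104, memory 42≤109, p99 latency 405≤674).
P6: dominated by P7 (throughput 1656≥950, avg latency 19≤199, memory 42≤227, p99 latency 405≤594).
P7: not dominated (best memory).
P8: not dominated (best avg latency).
P9: not dominated.
P10: not dominated.

P1, P3, P4, P7, P8, P9, P10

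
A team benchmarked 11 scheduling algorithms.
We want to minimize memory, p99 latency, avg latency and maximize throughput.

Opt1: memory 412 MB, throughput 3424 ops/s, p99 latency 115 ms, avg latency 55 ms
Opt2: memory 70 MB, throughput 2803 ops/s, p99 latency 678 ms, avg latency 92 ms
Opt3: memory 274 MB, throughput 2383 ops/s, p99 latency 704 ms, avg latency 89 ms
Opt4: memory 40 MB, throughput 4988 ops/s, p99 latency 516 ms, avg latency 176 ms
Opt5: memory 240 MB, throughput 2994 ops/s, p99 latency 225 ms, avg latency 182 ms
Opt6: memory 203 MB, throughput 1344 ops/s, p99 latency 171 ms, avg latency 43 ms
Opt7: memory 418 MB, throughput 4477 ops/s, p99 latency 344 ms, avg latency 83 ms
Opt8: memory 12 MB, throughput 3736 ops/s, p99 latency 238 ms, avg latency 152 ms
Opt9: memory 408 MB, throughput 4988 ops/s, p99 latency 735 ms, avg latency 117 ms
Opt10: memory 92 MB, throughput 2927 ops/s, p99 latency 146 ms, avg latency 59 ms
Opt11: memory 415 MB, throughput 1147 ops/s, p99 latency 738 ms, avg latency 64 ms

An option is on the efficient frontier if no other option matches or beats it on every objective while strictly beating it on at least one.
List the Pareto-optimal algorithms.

Opt1: not dominated (best p99 latency).
Opt2: not dominated.
Opt3: dominated by Opt10 (memory 92≤274, throughput 2927≥2383, p99 latency 146≤704, avg latency 59≤89).
Opt4: not dominated.
Opt5: not dominated.
Opt6: not dominated (best avg latency).
Opt7: not dominated.
Opt8: not dominated (best memory).
Opt9: not dominated.
Opt10: not dominated.
Opt11: dominated by Opt1 (memory 412≤415, throughput 3424≥1147, p99 latency 115≤738, avg latency 55≤64).

Opt1, Opt2, Opt4, Opt5, Opt6, Opt7, Opt8, Opt9, Opt10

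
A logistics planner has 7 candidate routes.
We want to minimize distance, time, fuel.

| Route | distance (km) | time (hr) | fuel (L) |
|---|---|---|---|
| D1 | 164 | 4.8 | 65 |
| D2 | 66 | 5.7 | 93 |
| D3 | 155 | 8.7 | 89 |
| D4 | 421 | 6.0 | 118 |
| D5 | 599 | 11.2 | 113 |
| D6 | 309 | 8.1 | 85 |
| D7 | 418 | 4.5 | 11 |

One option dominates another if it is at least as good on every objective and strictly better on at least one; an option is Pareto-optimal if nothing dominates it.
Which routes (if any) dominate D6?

D1

D1: distance 164≤309, time 4.8≤8.1, fuel 65≤85 — dominates D6.
Others (D2, D3, D4, D5, D7) are each worse than D6 on at least one objective.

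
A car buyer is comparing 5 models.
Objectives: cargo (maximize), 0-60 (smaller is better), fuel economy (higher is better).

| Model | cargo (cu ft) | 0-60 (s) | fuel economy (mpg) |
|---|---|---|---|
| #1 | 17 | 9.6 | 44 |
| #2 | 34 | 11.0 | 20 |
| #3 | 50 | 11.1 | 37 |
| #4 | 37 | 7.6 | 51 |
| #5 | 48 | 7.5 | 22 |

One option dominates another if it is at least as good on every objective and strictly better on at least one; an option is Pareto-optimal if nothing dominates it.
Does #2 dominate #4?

No

#2 vs #4: #2 is worse on cargo (34 vs 37), so it does not dominate #4.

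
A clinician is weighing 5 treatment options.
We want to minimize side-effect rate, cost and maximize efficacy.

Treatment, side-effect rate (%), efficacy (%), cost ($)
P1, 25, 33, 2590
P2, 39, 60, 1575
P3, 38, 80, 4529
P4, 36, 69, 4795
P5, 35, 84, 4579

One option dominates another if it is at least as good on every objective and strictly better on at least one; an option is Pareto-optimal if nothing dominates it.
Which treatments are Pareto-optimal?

P1, P2, P3, P5

P1: not dominated (best side-effect rate).
P2: not dominated (best cost).
P3: not dominated.
P4: dominated by P5 (side-effect rate 35≤36, efficacy 84≥69, cost 4579≤4795).
P5: not dominated (best efficacy).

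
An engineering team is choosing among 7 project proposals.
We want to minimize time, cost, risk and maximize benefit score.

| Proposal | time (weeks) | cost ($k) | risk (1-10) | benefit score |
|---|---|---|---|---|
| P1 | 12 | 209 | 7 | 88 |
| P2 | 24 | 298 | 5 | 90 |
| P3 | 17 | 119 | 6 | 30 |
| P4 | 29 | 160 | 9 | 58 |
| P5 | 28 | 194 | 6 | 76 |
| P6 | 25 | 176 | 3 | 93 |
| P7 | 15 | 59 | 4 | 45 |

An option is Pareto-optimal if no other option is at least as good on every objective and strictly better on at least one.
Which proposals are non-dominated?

P1, P2, P4, P6, P7

P1: not dominated (best time).
P2: not dominated.
P3: dominated by P7 (time 15≤17, cost 59≤119, risk 4≤6, benefit score 45≥30).
P4: not dominated.
P5: dominated by P6 (time 25≤28, cost 176≤194, risk 3≤6, benefit score 93≥76).
P6: not dominated (best risk).
P7: not dominated (best cost).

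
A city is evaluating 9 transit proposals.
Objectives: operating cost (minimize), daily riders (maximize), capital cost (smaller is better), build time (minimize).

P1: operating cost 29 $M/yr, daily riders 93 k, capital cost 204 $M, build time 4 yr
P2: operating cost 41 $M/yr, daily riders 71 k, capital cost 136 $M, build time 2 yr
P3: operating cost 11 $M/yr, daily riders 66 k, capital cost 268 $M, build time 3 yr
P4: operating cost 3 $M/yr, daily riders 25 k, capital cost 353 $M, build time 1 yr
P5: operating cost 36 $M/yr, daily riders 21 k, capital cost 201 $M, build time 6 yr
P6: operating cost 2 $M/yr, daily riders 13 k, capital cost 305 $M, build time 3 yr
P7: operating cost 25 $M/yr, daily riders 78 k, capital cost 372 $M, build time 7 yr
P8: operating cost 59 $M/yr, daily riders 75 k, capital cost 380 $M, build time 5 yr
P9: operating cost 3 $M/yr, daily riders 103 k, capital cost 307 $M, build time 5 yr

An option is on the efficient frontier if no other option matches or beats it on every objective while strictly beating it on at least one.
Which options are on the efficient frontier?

P1, P2, P3, P4, P5, P6, P9

P1: not dominated.
P2: not dominated (best capital cost).
P3: not dominated.
P4: not dominated (best build time).
P5: not dominated.
P6: not dominated (best operating cost).
P7: dominated by P9 (operating cost 3≤25, daily riders 103≥78, capital cost 307≤372, build time 5≤7).
P8: dominated by P1 (operating cost 29≤59, daily riders 93≥75, capital cost 204≤380, build time 4≤5).
P9: not dominated (best daily riders).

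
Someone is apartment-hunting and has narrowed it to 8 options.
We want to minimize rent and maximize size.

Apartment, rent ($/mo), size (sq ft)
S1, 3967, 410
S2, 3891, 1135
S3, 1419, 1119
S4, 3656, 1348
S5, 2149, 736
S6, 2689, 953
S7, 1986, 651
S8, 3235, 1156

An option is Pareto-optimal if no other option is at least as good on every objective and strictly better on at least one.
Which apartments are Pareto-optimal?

S1: dominated by S2 (rent 3891≤3967, size 1135≥410).
S2: dominated by S4 (rent 3656≤3891, size 1348≥1135).
S3: not dominated (best rent).
S4: not dominated (best size).
S5: dominated by S3 (rent 1419≤2149, size 1119≥736).
S6: dominated by S3 (rent 1419≤2689, size 1119≥953).
S7: dominated by S3 (rent 1419≤1986, size 1119≥651).
S8: not dominated.

S3, S4, S8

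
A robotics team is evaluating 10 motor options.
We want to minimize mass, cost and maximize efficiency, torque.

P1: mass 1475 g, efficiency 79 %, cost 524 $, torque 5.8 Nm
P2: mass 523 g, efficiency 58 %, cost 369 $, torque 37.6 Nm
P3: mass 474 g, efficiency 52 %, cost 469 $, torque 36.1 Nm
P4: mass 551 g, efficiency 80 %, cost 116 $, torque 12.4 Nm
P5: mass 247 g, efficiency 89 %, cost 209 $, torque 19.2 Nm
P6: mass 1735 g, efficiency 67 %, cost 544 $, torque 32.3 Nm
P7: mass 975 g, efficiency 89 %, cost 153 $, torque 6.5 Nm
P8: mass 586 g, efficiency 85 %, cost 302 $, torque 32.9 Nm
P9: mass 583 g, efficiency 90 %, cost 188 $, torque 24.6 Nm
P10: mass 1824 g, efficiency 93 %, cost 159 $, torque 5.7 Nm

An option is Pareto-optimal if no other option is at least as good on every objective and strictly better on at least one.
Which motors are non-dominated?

P2, P3, P4, P5, P7, P8, P9, P10

P1: dominated by P4 (mass 551≤1475, efficiency 80≥79, cost 116≤524, torque 12.4≥5.8).
P2: not dominated (best torque).
P3: not dominated.
P4: not dominated (best cost).
P5: not dominated (best mass).
P6: dominated by P8 (mass 586≤1735, efficiency 85≥67, cost 302≤544, torque 32.9≥32.3).
P7: not dominated.
P8: not dominated.
P9: not dominated.
P10: not dominated (best efficiency).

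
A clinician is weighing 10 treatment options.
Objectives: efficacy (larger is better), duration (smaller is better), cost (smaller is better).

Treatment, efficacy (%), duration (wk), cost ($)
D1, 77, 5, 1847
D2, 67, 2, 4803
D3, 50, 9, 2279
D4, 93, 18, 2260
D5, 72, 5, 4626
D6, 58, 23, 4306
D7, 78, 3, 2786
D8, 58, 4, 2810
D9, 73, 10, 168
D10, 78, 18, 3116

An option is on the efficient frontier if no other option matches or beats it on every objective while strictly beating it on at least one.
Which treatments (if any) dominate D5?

D1, D7

D1: efficacy 77≥72, duration 5≤5, cost 1847≤4626 — dominates D5.
D7: efficacy 78≥72, duration 3≤5, cost 2786≤4626 — dominates D5.
Others (D2, D3, D4, D6, D8, D9, D10) are each worse than D5 on at least one objective.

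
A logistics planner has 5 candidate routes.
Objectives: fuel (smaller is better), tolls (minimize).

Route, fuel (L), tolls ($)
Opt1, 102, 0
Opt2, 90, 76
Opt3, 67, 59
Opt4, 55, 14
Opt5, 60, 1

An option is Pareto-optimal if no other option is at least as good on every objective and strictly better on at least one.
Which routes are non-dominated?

Opt1, Opt4, Opt5

Opt1: not dominated (best tolls).
Opt2: dominated by Opt3 (fuel 67≤90, tolls 59≤76).
Opt3: dominated by Opt4 (fuel 55≤67, tolls 14≤59).
Opt4: not dominated (best fuel).
Opt5: not dominated.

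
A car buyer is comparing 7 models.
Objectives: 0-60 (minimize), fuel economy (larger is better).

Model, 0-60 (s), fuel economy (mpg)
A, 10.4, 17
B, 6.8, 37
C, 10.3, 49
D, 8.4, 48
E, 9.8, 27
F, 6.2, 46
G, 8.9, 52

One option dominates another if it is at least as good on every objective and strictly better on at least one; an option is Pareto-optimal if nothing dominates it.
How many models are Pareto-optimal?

A: dominated by B (0-60 6.8≤10.4, fuel economy 37≥17).
B: dominated by F (0-60 6.2≤6.8, fuel economy 46≥37).
C: dominated by G (0-60 8.9≤10.3, fuel economy 52≥49).
D: not dominated.
E: dominated by B (0-60 6.8≤9.8, fuel economy 37≥27).
F: not dominated (best 0-60).
G: not dominated (best fuel economy).
Pareto-optimal: D, F, G → 3.

3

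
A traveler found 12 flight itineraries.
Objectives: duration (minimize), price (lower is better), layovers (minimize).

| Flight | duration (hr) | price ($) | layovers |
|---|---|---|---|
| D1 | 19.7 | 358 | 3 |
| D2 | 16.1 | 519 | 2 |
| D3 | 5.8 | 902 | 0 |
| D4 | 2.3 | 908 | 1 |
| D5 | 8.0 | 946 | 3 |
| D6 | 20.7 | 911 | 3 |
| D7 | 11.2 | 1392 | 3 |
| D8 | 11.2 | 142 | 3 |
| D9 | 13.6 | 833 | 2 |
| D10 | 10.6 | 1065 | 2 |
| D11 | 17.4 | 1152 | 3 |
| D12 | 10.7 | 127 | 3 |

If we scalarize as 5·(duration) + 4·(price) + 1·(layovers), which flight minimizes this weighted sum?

D12

D1: 5·19.7 + 4·358 + 1·3 = 1533.5
D2: 5·16.1 + 4·519 + 1·2 = 2158.5
D3: 5·5.8 + 4·902 + 1·0 = 3637.0
D4: 5·2.3 + 4·908 + 1·1 = 3644.5
D5: 5·8.0 + 4·946 + 1·3 = 3827.0
D6: 5·20.7 + 4·911 + 1·3 = 3750.5
D7: 5·11.2 + 4·1392 + 1·3 = 5627.0
D8: 5·11.2 + 4·142 + 1·3 = 627.0
D9: 5·13.6 + 4·833 + 1·2 = 3402.0
D10: 5·10.6 + 4·1065 + 1·2 = 4315.0
D11: 5·17.4 + 4·1152 + 1·3 = 4698.0
D12: 5·10.7 + 4·127 + 1·3 = 564.5
Lowest: D12 at 564.5.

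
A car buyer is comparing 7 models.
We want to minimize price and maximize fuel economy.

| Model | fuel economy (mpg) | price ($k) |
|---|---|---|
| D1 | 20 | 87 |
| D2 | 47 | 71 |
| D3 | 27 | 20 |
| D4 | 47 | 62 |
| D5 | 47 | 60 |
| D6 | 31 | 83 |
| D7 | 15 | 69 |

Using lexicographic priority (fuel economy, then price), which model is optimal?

D5

First maximize fuel economy: best is 47, kept {D2, D4, D5}.
Then minimize price: best is 60, kept {D5}.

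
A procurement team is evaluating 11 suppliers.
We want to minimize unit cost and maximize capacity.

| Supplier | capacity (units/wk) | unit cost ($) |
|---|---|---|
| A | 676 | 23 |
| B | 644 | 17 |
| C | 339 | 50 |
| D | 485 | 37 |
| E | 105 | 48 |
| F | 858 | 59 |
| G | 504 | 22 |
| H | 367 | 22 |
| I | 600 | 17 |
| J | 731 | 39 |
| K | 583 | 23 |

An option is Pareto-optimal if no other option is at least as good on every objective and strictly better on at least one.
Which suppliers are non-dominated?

A: not dominated.
B: not dominated.
C: dominated by A (capacity 676≥339, unit cost 23≤50).
D: dominated by A (capacity 676≥485, unit cost 23≤37).
E: dominated by A (capacity 676≥105, unit cost 23≤48).
F: not dominated (best capacity).
G: dominated by B (capacity 644≥504, unit cost 17≤22).
H: dominated by B (capacity 644≥367, unit cost 17≤22).
I: dominated by B (capacity 644≥600, unit cost 17≤17).
J: not dominated.
K: dominated by A (capacity 676≥583, unit cost 23≤23).

A, B, F, J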